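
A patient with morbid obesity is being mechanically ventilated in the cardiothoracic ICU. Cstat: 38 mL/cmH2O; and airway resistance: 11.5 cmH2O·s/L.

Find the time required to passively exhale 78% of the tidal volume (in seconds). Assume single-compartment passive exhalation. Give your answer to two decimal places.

τ = R × C = 11.5 × 38 mL/cmH2O = 11.5 × 0.038 L/cmH2O = 0.437 s.
Exhaled fraction f = 1 − e^(−t/τ) → t = −τ·ln(1 − f) = −0.437·ln(0.22) = 0.6617 s.

0.66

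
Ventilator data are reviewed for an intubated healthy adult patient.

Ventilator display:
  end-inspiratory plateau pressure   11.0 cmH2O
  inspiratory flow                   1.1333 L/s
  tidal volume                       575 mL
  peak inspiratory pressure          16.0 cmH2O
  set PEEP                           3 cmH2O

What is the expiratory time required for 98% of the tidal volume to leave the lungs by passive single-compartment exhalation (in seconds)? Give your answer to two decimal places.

1.24

R = (PIP − Pplat)/V̇ = (16.0 − 11.0) / 1.1333 = 5.0/1.1333 = 4.412 cmH2O·s/L.
C = Vt/(Pplat − PEEP) = 575.0 / (11.0 − 3) = 575.0/8.0 = 71.875 mL/cmH2O.
τ = R × C = 4.412 × 0.07188 L/cmH2O = 0.3171 s.
t = −τ·ln(1 − 0.98) = −0.3171·ln(0.02) = 1.241 s.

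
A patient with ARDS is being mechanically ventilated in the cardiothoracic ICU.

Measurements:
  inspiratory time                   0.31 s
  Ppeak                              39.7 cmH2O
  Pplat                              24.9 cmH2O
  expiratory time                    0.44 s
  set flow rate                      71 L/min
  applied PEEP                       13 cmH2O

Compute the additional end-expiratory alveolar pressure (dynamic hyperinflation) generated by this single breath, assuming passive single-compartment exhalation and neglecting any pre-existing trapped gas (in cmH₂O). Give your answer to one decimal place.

3.8

Flow: 71 L/min ÷ 60 = 1.1833 L/s.
Vt = flow × Ti = 1.1833 L/s × 0.31 s × 1000 mL/L = 366.82 mL.
R = (PIP − Pplat)/V̇ = (39.7 − 24.9) / 1.1833 = 14.8/1.1833 = 12.507 cmH2O·s/L.
C = Vt/(Pplat − PEEP) = 366.82 / (24.9 − 13) = 366.82/11.9 = 30.825 mL/cmH2O.
τ = R × C = 12.507 × 0.03083 L/cmH2O = 0.3856 s.
Fraction remaining = e^(−Te/τ) = e^(−0.44/0.3856) = 0.3195; trapped volume = 366.82 × 0.3195 = 117.2 mL.
Additional alveolar pressure from trapping ≈ V_trapped / C = 117.2 / 30.825 = 3.802 cmH2O.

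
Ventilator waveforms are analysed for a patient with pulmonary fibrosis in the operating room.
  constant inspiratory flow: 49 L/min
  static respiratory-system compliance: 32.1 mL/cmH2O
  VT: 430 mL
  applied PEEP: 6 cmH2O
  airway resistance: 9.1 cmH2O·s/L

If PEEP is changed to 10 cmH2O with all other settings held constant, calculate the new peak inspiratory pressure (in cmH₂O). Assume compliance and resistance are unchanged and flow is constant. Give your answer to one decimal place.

Flow: 49 L/min ÷ 60 = 0.8167 L/s.
PIP = Vt/C + R·V̇ + PEEP (constant-flow equation of motion).
Only the baseline term changes: ΔPIP = ΔPEEP = 10 − 6 = 4.0 cmH2O.
Original PIP = 430/32.1 + 9.1×0.8167 + 6 = 26.828 cmH2O; new PIP = 26.828 + (4.0) = 30.828 cmH2O.

30.8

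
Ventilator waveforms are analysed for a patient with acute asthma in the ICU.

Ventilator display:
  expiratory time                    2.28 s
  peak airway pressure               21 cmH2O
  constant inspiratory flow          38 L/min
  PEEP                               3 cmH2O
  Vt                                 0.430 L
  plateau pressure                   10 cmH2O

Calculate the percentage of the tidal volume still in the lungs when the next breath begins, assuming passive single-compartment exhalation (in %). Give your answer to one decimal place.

Flow: 38 L/min ÷ 60 = 0.6333 L/s.
R = (PIP − Pplat)/V̇ = (21 − 10) / 0.6333 = 11.0/0.6333 = 17.369 cmH2O·s/L.
C = Vt/(Pplat − PEEP) = 430.0 / (10 − 3) = 430.0/7.0 = 61.429 mL/cmH2O.
τ = R × C = 17.369 × 0.06143 L/cmH2O = 1.067 s.
Fraction remaining at end-expiration = e^(−Te/τ) = e^(−2.28/1.067) = 0.118 → 11.8%.

11.8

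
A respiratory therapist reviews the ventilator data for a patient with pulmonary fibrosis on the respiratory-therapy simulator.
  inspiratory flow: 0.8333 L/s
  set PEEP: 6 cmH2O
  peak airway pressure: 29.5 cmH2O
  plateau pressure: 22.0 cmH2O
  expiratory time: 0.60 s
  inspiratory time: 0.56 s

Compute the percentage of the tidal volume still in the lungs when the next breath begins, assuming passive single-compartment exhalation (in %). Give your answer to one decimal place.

10.2

Vt = flow × Ti = 0.8333 L/s × 0.56 s × 1000 mL/L = 466.65 mL.
R = (PIP − Pplat)/V̇ = (29.5 − 22.0) / 0.8333 = 7.5/0.8333 = 9.0 cmH2O·s/L.
C = Vt/(Pplat − PEEP) = 466.65 / (22.0 − 6) = 466.65/16.0 = 29.166 mL/cmH2O.
τ = R × C = 9.0 × 0.02917 L/cmH2O = 0.2625 s.
Fraction remaining at end-expiration = e^(−Te/τ) = e^(−0.60/0.2625) = 0.1017 → 10.17%.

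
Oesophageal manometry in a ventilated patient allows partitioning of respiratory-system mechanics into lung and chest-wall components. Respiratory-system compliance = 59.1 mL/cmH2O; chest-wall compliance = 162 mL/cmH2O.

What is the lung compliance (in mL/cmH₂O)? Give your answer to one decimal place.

1/CL = 1/Crs − 1/Ccw.
1/CL = 1/59.1 − 1/162 = 0.01075.
CL = 93.023 mL/cmH2O.

93.0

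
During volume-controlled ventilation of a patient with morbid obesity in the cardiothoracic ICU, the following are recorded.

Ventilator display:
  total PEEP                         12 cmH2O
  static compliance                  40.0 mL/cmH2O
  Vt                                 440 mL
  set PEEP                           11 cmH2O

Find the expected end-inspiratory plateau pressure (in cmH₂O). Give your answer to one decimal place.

23.0

End-expiratory occlusion gives total PEEP = 12 cmH2O (intrinsic PEEP = 12 − 11 = 1). Use total PEEP for the elastic gradient.
Pplat = PEEPtotal + Vt / Cstat = 12 + 440 / 40.0 = 12 + 11.0 = 23.0 cmH2O.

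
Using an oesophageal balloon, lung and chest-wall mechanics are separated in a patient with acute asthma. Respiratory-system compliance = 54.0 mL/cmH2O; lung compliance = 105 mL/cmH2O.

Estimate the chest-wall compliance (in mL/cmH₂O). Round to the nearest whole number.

111

1/Ccw = 1/Crs − 1/CL.
1/Ccw = 1/54.0 − 1/105 = 0.008995.
Ccw = 111.17 mL/cmH2O.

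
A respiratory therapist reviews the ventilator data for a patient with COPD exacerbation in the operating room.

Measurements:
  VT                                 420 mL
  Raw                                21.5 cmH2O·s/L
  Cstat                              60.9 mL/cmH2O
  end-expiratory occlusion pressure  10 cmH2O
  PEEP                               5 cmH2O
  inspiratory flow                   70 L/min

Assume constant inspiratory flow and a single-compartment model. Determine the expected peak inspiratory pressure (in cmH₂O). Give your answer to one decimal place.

42.0

Flow: 70 L/min ÷ 60 = 1.1667 L/s.
Total PEEP = 10 cmH2O (set 5 + intrinsic 5); this is the baseline alveolar pressure.
Equation of motion (constant flow): PIP = Vt/C + R·V̇ + PEEP.
PIP = 420/60.9 + 21.5×1.1667 + 10 = 6.897 + 25.084 + 10 = 41.981 cmH2O.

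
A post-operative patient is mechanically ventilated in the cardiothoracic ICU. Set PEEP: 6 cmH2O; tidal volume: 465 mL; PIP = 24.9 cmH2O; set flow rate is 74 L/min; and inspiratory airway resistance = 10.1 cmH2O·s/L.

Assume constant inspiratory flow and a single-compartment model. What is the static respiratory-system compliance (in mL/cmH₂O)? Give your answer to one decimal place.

Flow: 74 L/min ÷ 60 = 1.2333 L/s.
Equation of motion (constant flow): PIP = Vt/C + R·V̇ + PEEP.
Vt/C = PIP − R·V̇ − PEEP = 24.9 − 10.1×1.2333 − 6 = 24.9 − 12.456 − 6 = 6.444 cmH2O.
C = Vt / 6.444 = 465 / 6.444 = 72.16 mL/cmH2O.

72.2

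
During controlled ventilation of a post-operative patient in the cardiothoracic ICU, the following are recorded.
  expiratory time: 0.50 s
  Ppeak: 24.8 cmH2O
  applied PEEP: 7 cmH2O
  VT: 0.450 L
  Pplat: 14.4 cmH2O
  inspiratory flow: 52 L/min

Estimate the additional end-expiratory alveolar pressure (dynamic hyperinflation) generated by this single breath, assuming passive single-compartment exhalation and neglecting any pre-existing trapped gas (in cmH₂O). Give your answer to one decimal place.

3.7

Flow: 52 L/min ÷ 60 = 0.8667 L/s.
R = (PIP − Pplat)/V̇ = (24.8 − 14.4) / 0.8667 = 10.4/0.8667 = 12.0 cmH2O·s/L.
C = Vt/(Pplat − PEEP) = 450.0 / (14.4 − 7) = 450.0/7.4 = 60.811 mL/cmH2O.
τ = R × C = 12.0 × 0.06081 L/cmH2O = 0.7297 s.
Fraction remaining = e^(−Te/τ) = e^(−0.50/0.7297) = 0.504; trapped volume = 450.0 × 0.504 = 226.8 mL.
Additional alveolar pressure from trapping ≈ V_trapped / C = 226.8 / 60.811 = 3.73 cmH2O.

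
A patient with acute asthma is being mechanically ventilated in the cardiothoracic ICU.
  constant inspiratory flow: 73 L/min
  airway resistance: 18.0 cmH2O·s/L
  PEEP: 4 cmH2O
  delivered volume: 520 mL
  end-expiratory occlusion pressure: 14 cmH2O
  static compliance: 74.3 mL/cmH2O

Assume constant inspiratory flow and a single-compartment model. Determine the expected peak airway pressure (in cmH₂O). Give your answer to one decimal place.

42.9

Flow: 73 L/min ÷ 60 = 1.2167 L/s.
Total PEEP = 14 cmH2O (set 4 + intrinsic 10); this is the baseline alveolar pressure.
Equation of motion (constant flow): PIP = Vt/C + R·V̇ + PEEP.
PIP = 520/74.3 + 18.0×1.2167 + 14 = 6.999 + 21.901 + 14 = 42.9 cmH2O.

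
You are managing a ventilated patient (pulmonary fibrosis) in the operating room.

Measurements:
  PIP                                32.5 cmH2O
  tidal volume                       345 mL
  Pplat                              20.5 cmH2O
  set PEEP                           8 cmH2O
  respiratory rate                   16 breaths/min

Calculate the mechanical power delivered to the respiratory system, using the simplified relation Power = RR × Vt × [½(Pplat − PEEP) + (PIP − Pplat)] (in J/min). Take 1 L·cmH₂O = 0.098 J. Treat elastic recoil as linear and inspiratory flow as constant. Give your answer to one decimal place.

9.9

Per-breath work = Vt × [½(Pplat−PEEP) + (PIP−Pplat)] = 0.345 × [0.5×12.5 + 12.0] = 0.345 × 18.25 = 6.296 L·cmH2O.
Power = 16 × 6.296 = 100.74 L·cmH2O/min.
× 0.098 J/(L·cmH2O) → 9.873 J/min.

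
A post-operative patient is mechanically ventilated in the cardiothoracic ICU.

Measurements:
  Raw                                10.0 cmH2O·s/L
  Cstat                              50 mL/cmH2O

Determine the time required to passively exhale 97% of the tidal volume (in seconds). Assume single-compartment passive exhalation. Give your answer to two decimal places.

τ = R × C = 10.0 × 50 mL/cmH2O = 10.0 × 0.050 L/cmH2O = 0.5 s.
Exhaled fraction f = 1 − e^(−t/τ) → t = −τ·ln(1 − f) = −0.5·ln(0.03) = 1.753 s.

1.75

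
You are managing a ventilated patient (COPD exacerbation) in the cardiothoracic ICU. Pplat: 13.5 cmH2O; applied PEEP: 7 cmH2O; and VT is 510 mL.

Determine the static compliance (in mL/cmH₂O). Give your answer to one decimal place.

78.5

Cstat = Vt / (Pplat − PEEP) = 510 / (13.5 − 7) = 510 / 6.5 = 78.462 mL/cmH2O.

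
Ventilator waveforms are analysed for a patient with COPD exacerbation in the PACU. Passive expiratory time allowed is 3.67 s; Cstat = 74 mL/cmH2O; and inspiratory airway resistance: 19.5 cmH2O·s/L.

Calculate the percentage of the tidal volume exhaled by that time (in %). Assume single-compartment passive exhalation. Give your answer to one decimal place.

τ = R × C = 19.5 × 74 mL/cmH2O = 19.5 × 0.074 L/cmH2O = 1.443 s.
Passive exhalation: V(t)/V₀ = e^(−t/τ) = e^(−3.67/1.443) = 0.07861.
Fraction exhaled = 1 − 0.07861 = 0.9214 → 92.14%.

92.1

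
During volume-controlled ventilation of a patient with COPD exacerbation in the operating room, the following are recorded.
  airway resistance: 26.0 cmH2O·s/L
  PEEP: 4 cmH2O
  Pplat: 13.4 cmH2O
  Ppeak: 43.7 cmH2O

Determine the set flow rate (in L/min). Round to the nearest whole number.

70

flow = (PIP − Pplat) / Raw = (43.7 − 13.4) / 26.0 = 1.165 L/s × 60 = 69.9 L/min.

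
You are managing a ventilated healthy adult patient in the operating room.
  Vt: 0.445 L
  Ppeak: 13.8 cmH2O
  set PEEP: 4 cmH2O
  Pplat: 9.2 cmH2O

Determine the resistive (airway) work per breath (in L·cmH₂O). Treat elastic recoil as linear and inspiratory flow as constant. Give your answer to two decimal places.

With constant inspiratory flow the resistive pressure is constant at PIP − Pplat = 13.8 − 9.2 = 4.6 cmH2O, so resistive work = 4.6 × 0.445 = 2.047 L·cmH2O.

2.05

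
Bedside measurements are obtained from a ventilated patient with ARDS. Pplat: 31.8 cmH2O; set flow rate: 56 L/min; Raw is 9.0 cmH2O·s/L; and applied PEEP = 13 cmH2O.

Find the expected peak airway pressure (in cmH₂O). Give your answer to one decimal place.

40.2

Flow: 56 L/min ÷ 60 = 0.9333 L/s.
PIP = Pplat + Raw × flow = 31.8 + 9.0 × 0.9333 = 31.8 + 8.4 = 40.2 cmH2O.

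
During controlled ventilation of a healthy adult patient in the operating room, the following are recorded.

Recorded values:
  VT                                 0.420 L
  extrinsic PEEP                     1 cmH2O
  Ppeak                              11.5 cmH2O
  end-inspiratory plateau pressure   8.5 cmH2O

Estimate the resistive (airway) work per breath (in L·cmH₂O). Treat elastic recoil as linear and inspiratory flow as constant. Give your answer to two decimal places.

1.26

With constant inspiratory flow the resistive pressure is constant at PIP − Pplat = 11.5 − 8.5 = 3.0 cmH2O, so resistive work = 3.0 × 0.420 = 1.26 L·cmH2O.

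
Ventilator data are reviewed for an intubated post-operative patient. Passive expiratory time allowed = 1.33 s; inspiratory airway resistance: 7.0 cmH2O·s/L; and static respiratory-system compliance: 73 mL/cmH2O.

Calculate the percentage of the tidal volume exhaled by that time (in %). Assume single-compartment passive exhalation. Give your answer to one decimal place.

92.6

τ = R × C = 7.0 × 73 mL/cmH2O = 7.0 × 0.073 L/cmH2O = 0.511 s.
Passive exhalation: V(t)/V₀ = e^(−t/τ) = e^(−1.33/0.511) = 0.07407.
Fraction exhaled = 1 − 0.07407 = 0.9259 → 92.59%.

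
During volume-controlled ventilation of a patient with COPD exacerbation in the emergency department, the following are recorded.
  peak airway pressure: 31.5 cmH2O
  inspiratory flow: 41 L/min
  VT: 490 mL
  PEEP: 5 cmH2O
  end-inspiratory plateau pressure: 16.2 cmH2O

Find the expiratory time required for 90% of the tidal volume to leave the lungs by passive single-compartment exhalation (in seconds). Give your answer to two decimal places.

Flow: 41 L/min ÷ 60 = 0.6833 L/s.
R = (PIP − Pplat)/V̇ = (31.5 − 16.2) / 0.6833 = 15.3/0.6833 = 22.391 cmH2O·s/L.
C = Vt/(Pplat − PEEP) = 490.0 / (16.2 − 5) = 490.0/11.2 = 43.75 mL/cmH2O.
τ = R × C = 22.391 × 0.04375 L/cmH2O = 0.9796 s.
t = −τ·ln(1 − 0.90) = −0.9796·ln(0.1) = 2.256 s.

2.26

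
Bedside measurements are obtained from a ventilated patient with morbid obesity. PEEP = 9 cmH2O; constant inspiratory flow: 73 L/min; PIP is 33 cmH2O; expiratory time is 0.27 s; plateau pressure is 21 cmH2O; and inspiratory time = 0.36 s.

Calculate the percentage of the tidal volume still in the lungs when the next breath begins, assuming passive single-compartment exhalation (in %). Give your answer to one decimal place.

47.2

Flow: 73 L/min ÷ 60 = 1.2167 L/s.
Vt = flow × Ti = 1.2167 L/s × 0.36 s × 1000 mL/L = 438.01 mL.
R = (PIP − Pplat)/V̇ = (33 − 21) / 1.2167 = 12.0/1.2167 = 9.863 cmH2O·s/L.
C = Vt/(Pplat − PEEP) = 438.01 / (21 − 9) = 438.01/12.0 = 36.501 mL/cmH2O.
τ = R × C = 9.863 × 0.0365 L/cmH2O = 0.36 s.
Fraction remaining at end-expiration = e^(−Te/τ) = e^(−0.27/0.36) = 0.4724 → 47.24%.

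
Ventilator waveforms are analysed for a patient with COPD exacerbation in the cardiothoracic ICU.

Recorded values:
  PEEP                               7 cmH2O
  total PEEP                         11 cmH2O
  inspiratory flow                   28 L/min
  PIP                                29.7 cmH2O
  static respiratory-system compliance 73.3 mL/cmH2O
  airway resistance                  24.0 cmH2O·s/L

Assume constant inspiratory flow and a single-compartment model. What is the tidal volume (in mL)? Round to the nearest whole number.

Flow: 28 L/min ÷ 60 = 0.4667 L/s.
Total PEEP = 11 cmH2O (set 7 + intrinsic 4); this is the baseline alveolar pressure.
Equation of motion (constant flow): PIP = Vt/C + R·V̇ + PEEP.
Vt/C = PIP − R·V̇ − PEEP = 29.7 − 11.201 − 11 = 7.499 cmH2O.
Vt = C × 7.499 = 73.3 × 7.499 = 549.68 mL.

550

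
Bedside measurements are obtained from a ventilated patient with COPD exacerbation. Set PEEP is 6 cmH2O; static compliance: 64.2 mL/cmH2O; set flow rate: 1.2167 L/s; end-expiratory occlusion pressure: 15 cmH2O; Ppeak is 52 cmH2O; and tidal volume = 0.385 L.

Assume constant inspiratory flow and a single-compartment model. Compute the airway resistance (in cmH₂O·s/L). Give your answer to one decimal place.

Total PEEP = 15 cmH2O (set 6 + intrinsic 9); this is the baseline alveolar pressure.
Equation of motion (constant flow): PIP = Vt/C + R·V̇ + PEEP.
R·V̇ = PIP − Vt/C − PEEP = 52 − 385/64.2 − 15 = 52 − 5.997 − 15 = 31.003 cmH2O.
R = 31.003 / 1.2167 = 25.481 cmH2O·s/L.

25.5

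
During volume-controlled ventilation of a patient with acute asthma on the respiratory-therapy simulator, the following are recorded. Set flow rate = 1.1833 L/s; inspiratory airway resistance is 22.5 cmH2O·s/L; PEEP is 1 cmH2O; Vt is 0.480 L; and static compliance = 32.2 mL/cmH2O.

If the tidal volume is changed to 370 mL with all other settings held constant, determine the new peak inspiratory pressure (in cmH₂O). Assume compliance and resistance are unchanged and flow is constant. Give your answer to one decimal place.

PIP = Vt/C + R·V̇ + PEEP (constant-flow equation of motion).
Only the elastic term changes: ΔPIP = ΔVt / C = (370 − 480) / 32.2 = -3.416 cmH2O.
Original PIP = 480/32.2 + 22.5×1.1833 + 1 = 42.531 cmH2O; new PIP = 42.531 + (-3.416) = 39.115 cmH2O.

39.1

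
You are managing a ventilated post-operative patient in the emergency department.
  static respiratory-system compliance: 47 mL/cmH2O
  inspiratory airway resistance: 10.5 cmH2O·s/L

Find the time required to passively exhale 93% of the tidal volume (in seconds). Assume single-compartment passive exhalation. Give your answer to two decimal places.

τ = R × C = 10.5 × 47 mL/cmH2O = 10.5 × 0.047 L/cmH2O = 0.4935 s.
Exhaled fraction f = 1 − e^(−t/τ) → t = −τ·ln(1 − f) = −0.4935·ln(0.07) = 1.312 s.

1.31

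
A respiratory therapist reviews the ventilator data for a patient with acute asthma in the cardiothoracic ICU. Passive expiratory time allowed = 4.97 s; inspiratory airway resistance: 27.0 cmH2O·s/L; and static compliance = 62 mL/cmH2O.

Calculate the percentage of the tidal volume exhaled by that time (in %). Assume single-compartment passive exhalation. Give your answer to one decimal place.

94.9

τ = R × C = 27.0 × 62 mL/cmH2O = 27.0 × 0.062 L/cmH2O = 1.674 s.
Passive exhalation: V(t)/V₀ = e^(−t/τ) = e^(−4.97/1.674) = 0.05136.
Fraction exhaled = 1 − 0.05136 = 0.9486 → 94.86%.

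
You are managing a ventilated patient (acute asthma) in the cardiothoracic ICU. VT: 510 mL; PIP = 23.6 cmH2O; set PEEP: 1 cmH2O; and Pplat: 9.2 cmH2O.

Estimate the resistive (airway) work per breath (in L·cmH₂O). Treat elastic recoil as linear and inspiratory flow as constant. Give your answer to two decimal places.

With constant inspiratory flow the resistive pressure is constant at PIP − Pplat = 23.6 − 9.2 = 14.4 cmH2O, so resistive work = 14.4 × 0.510 = 7.344 L·cmH2O.

7.34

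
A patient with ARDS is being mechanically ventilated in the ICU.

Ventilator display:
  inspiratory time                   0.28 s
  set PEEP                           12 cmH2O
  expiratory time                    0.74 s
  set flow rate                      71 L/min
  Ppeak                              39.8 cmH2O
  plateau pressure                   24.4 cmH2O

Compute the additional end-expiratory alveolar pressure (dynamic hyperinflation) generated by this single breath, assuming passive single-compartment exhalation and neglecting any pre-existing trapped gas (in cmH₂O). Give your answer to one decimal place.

Flow: 71 L/min ÷ 60 = 1.1833 L/s.
Vt = flow × Ti = 1.1833 L/s × 0.28 s × 1000 mL/L = 331.32 mL.
R = (PIP − Pplat)/V̇ = (39.8 − 24.4) / 1.1833 = 15.4/1.1833 = 13.014 cmH2O·s/L.
C = Vt/(Pplat − PEEP) = 331.32 / (24.4 − 12) = 331.32/12.4 = 26.719 mL/cmH2O.
τ = R × C = 13.014 × 0.02672 L/cmH2O = 0.3477 s.
Fraction remaining = e^(−Te/τ) = e^(−0.74/0.3477) = 0.119; trapped volume = 331.32 × 0.119 = 39.427 mL.
Additional alveolar pressure from trapping ≈ V_trapped / C = 39.427 / 26.719 = 1.476 cmH2O.

1.5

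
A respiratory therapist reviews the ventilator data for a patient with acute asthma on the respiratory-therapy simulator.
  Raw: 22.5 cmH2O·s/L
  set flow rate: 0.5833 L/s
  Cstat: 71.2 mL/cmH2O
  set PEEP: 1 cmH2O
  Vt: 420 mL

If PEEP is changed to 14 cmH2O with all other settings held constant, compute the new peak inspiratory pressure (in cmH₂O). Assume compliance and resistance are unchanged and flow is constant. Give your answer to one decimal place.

PIP = Vt/C + R·V̇ + PEEP (constant-flow equation of motion).
Only the baseline term changes: ΔPIP = ΔPEEP = 14 − 1 = 13.0 cmH2O.
Original PIP = 420/71.2 + 22.5×0.5833 + 1 = 20.023 cmH2O; new PIP = 20.023 + (13.0) = 33.023 cmH2O.

33.0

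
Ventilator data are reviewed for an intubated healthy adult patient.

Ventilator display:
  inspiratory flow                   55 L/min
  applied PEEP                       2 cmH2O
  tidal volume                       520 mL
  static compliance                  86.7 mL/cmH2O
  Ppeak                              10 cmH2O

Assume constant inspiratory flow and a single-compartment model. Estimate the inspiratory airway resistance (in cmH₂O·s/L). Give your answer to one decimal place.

Flow: 55 L/min ÷ 60 = 0.9167 L/s.
Equation of motion (constant flow): PIP = Vt/C + R·V̇ + PEEP.
R·V̇ = PIP − Vt/C − PEEP = 10 − 520/86.7 − 2 = 10 − 5.998 − 2 = 2.002 cmH2O.
R = 2.002 / 0.9167 = 2.184 cmH2O·s/L.

2.2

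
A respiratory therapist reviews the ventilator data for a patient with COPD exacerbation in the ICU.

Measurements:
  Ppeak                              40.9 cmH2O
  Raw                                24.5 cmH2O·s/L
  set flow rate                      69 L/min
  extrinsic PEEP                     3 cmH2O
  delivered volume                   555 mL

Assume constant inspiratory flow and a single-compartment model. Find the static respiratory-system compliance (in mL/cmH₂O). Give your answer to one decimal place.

57.1

Flow: 69 L/min ÷ 60 = 1.15 L/s.
Equation of motion (constant flow): PIP = Vt/C + R·V̇ + PEEP.
Vt/C = PIP − R·V̇ − PEEP = 40.9 − 24.5×1.15 − 3 = 40.9 − 28.175 − 3 = 9.725 cmH2O.
C = Vt / 9.725 = 555 / 9.725 = 57.069 mL/cmH2O.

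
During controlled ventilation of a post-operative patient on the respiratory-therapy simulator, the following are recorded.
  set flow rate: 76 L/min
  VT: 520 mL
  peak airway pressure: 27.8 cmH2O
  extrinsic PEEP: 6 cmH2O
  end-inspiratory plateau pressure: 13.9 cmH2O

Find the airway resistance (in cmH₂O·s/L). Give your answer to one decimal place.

11.0

Flow: 76 L/min ÷ 60 = 1.2667 L/s.
Raw = (PIP − Pplat) / flow = (27.8 − 13.9) / 1.2667 = 13.9 / 1.2667 = 10.973 cmH2O·s/L.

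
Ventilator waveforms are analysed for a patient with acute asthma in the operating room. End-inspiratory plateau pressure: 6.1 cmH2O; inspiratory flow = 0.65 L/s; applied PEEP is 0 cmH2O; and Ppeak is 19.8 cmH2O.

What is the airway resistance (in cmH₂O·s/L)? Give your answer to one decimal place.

Raw = (PIP − Pplat) / flow = (19.8 − 6.1) / 0.65 = 13.7 / 0.65 = 21.077 cmH2O·s/L.

21.1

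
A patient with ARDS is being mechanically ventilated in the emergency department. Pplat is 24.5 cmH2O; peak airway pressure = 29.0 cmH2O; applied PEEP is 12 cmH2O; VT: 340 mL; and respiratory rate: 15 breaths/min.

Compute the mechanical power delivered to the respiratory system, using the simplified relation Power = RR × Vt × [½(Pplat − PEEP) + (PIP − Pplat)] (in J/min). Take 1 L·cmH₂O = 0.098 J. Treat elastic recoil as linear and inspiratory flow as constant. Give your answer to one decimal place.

Per-breath work = Vt × [½(Pplat−PEEP) + (PIP−Pplat)] = 0.340 × [0.5×12.5 + 4.5] = 0.340 × 10.75 = 3.655 L·cmH2O.
Power = 15 × 3.655 = 54.825 L·cmH2O/min.
× 0.098 J/(L·cmH2O) → 5.373 J/min.

5.4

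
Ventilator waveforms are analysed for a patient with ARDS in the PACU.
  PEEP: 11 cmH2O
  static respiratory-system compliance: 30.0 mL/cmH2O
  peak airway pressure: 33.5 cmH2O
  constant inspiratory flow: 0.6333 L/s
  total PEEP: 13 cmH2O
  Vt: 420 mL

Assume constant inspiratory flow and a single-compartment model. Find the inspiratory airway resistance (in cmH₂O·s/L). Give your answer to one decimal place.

Total PEEP = 13 cmH2O (set 11 + intrinsic 2); this is the baseline alveolar pressure.
Equation of motion (constant flow): PIP = Vt/C + R·V̇ + PEEP.
R·V̇ = PIP − Vt/C − PEEP = 33.5 − 420/30.0 − 13 = 33.5 − 14.0 − 13 = 6.5 cmH2O.
R = 6.5 / 0.6333 = 10.264 cmH2O·s/L.

10.3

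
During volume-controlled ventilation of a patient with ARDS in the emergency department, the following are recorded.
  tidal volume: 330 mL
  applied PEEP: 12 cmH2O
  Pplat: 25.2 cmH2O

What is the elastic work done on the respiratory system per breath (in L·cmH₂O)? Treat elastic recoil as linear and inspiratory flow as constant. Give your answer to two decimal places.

2.18

Elastic work ≈ ½ × (Pplat − PEEP) × Vt = 0.5 × (25.2 − 12) × 0.330 L = 0.5 × 13.2 × 0.330 = 2.178 L·cmH2O.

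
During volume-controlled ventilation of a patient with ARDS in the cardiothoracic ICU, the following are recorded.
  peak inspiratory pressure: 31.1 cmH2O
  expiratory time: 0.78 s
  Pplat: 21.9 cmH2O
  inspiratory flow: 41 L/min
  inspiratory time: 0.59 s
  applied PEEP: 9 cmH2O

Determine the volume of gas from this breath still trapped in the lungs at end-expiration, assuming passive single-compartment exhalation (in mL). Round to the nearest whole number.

63

Flow: 41 L/min ÷ 60 = 0.6833 L/s.
Vt = flow × Ti = 0.6833 L/s × 0.59 s × 1000 mL/L = 403.15 mL.
R = (PIP − Pplat)/V̇ = (31.1 − 21.9) / 0.6833 = 9.2/0.6833 = 13.464 cmH2O·s/L.
C = Vt/(Pplat − PEEP) = 403.15 / (21.9 − 9) = 403.15/12.9 = 31.252 mL/cmH2O.
τ = R × C = 13.464 × 0.03125 L/cmH2O = 0.4208 s.
Fraction remaining = e^(−Te/τ) = e^(−0.78/0.4208) = 0.1567.
Trapped volume = 403.15 × 0.1567 = 63.174 mL.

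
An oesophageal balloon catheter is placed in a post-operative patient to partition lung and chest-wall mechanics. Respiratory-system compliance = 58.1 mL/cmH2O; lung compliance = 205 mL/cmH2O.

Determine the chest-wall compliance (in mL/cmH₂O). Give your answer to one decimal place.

1/Ccw = 1/Crs − 1/CL.
1/Ccw = 1/58.1 − 1/205 = 0.01233.
Ccw = 81.103 mL/cmH2O.

81.1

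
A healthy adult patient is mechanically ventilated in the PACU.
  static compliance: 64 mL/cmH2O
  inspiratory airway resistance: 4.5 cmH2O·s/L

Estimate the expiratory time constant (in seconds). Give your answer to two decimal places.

0.29

τ = R × C = 4.5 × 64 mL/cmH2O = 4.5 × 0.064 L/cmH2O = 0.288 s.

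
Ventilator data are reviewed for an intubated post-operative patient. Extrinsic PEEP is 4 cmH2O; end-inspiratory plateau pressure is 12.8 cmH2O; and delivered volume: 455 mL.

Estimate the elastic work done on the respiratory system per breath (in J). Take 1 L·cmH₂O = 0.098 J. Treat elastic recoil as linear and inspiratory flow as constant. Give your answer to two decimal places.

Elastic work ≈ ½ × (Pplat − PEEP) × Vt = 0.5 × (12.8 − 4) × 0.455 L = 0.5 × 8.8 × 0.455 = 2.002 L·cmH2O.
× 0.098 J/(L·cmH2O) → 0.1962 J.

0.20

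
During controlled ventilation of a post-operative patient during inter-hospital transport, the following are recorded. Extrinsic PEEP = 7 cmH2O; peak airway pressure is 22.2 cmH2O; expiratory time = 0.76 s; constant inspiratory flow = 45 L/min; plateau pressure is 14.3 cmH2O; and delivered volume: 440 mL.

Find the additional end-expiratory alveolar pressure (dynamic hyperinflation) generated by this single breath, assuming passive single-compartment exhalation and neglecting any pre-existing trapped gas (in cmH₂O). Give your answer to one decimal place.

2.2

Flow: 45 L/min ÷ 60 = 0.75 L/s.
R = (PIP − Pplat)/V̇ = (22.2 − 14.3) / 0.75 = 7.9/0.75 = 10.533 cmH2O·s/L.
C = Vt/(Pplat − PEEP) = 440.0 / (14.3 − 7) = 440.0/7.3 = 60.274 mL/cmH2O.
τ = R × C = 10.533 × 0.06027 L/cmH2O = 0.6348 s.
Fraction remaining = e^(−Te/τ) = e^(−0.76/0.6348) = 0.302; trapped volume = 440.0 × 0.302 = 132.88 mL.
Additional alveolar pressure from trapping ≈ V_trapped / C = 132.88 / 60.274 = 2.205 cmH2O.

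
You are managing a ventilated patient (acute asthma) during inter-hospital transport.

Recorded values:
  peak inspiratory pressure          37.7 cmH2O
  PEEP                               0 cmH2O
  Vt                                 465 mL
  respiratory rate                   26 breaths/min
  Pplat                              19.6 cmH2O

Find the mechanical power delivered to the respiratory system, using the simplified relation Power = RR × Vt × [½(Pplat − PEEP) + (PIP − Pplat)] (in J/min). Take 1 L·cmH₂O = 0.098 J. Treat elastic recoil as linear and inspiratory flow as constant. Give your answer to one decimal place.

Per-breath work = Vt × [½(Pplat−PEEP) + (PIP−Pplat)] = 0.465 × [0.5×19.6 + 18.1] = 0.465 × 27.9 = 12.974 L·cmH2O.
Power = 26 × 12.974 = 337.32 L·cmH2O/min.
× 0.098 J/(L·cmH2O) → 33.057 J/min.

33.1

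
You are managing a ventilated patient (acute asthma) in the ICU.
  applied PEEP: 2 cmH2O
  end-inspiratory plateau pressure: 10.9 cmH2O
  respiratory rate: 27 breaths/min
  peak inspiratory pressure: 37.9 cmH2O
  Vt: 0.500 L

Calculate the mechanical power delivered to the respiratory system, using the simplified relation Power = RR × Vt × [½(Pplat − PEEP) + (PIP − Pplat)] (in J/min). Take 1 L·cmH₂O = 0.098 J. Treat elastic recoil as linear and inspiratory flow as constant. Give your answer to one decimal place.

Per-breath work = Vt × [½(Pplat−PEEP) + (PIP−Pplat)] = 0.500 × [0.5×8.9 + 27.0] = 0.500 × 31.45 = 15.725 L·cmH2O.
Power = 27 × 15.725 = 424.58 L·cmH2O/min.
× 0.098 J/(L·cmH2O) → 41.609 J/min.

41.6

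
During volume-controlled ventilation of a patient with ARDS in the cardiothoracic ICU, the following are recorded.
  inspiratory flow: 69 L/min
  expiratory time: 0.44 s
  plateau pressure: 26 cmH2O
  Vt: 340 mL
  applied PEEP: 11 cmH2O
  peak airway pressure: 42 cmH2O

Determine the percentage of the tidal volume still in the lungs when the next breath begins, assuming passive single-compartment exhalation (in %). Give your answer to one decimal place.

24.8

Flow: 69 L/min ÷ 60 = 1.15 L/s.
R = (PIP − Pplat)/V̇ = (42 − 26) / 1.15 = 16.0/1.15 = 13.913 cmH2O·s/L.
C = Vt/(Pplat − PEEP) = 340.0 / (26 − 11) = 340.0/15.0 = 22.667 mL/cmH2O.
τ = R × C = 13.913 × 0.02267 L/cmH2O = 0.3154 s.
Fraction remaining at end-expiration = e^(−Te/τ) = e^(−0.44/0.3154) = 0.2478 → 24.78%.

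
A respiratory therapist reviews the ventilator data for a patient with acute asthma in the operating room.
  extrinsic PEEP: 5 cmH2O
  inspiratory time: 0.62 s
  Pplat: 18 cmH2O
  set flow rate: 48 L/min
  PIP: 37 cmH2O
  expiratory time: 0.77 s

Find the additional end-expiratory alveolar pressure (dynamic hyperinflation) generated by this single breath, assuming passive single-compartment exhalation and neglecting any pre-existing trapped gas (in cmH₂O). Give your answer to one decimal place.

5.6

Flow: 48 L/min ÷ 60 = 0.8 L/s.
Vt = flow × Ti = 0.8 L/s × 0.62 s × 1000 mL/L = 496.0 mL.
R = (PIP − Pplat)/V̇ = (37 − 18) / 0.8 = 19.0/0.8 = 23.75 cmH2O·s/L.
C = Vt/(Pplat − PEEP) = 496.0 / (18 − 5) = 496.0/13.0 = 38.154 mL/cmH2O.
τ = R × C = 23.75 × 0.03815 L/cmH2O = 0.9061 s.
Fraction remaining = e^(−Te/τ) = e^(−0.77/0.9061) = 0.4275; trapped volume = 496.0 × 0.4275 = 212.04 mL.
Additional alveolar pressure from trapping ≈ V_trapped / C = 212.04 / 38.154 = 5.557 cmH2O.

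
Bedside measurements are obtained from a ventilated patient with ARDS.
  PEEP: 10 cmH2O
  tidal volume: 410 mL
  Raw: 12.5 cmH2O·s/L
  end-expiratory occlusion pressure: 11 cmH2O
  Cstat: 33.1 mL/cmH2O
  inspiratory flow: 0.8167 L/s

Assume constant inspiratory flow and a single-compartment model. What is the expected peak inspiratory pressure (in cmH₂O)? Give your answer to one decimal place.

33.6

Total PEEP = 11 cmH2O (set 10 + intrinsic 1); this is the baseline alveolar pressure.
Equation of motion (constant flow): PIP = Vt/C + R·V̇ + PEEP.
PIP = 410/33.1 + 12.5×0.8167 + 11 = 12.387 + 10.209 + 11 = 33.596 cmH2O.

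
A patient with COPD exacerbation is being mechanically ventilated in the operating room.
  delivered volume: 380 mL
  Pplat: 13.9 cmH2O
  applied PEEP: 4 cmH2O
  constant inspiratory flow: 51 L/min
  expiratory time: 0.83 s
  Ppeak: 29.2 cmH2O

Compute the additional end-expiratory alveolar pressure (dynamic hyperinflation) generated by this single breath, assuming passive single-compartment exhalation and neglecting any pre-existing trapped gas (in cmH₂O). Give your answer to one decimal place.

3.0

Flow: 51 L/min ÷ 60 = 0.85 L/s.
R = (PIP − Pplat)/V̇ = (29.2 − 13.9) / 0.85 = 15.3/0.85 = 18.0 cmH2O·s/L.
C = Vt/(Pplat − PEEP) = 380.0 / (13.9 − 4) = 380.0/9.9 = 38.384 mL/cmH2O.
τ = R × C = 18.0 × 0.03838 L/cmH2O = 0.6908 s.
Fraction remaining = e^(−Te/τ) = e^(−0.83/0.6908) = 0.3007; trapped volume = 380.0 × 0.3007 = 114.27 mL.
Additional alveolar pressure from trapping ≈ V_trapped / C = 114.27 / 38.384 = 2.977 cmH2O.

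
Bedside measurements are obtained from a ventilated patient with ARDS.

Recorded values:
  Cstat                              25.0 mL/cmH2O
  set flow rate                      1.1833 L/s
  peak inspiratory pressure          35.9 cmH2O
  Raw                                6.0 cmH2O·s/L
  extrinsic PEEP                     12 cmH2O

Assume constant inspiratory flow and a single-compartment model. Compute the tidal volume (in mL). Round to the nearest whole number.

Equation of motion (constant flow): PIP = Vt/C + R·V̇ + PEEP.
Vt/C = PIP − R·V̇ − PEEP = 35.9 − 7.1 − 12 = 16.8 cmH2O.
Vt = C × 16.8 = 25.0 × 16.8 = 420.0 mL.

420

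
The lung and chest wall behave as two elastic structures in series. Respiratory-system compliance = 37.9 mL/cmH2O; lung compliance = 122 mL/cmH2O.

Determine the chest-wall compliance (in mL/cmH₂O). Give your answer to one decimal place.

55.0

1/Ccw = 1/Crs − 1/CL.
1/Ccw = 1/37.9 − 1/122 = 0.01819.
Ccw = 54.975 mL/cmH2O.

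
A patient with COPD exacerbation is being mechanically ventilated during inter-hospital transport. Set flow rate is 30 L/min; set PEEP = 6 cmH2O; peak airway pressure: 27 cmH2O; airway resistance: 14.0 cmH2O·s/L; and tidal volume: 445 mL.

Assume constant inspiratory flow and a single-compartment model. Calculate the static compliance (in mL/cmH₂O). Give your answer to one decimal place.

31.8

Flow: 30 L/min ÷ 60 = 0.5 L/s.
Equation of motion (constant flow): PIP = Vt/C + R·V̇ + PEEP.
Vt/C = PIP − R·V̇ − PEEP = 27 − 14.0×0.5 − 6 = 27 − 7.0 − 6 = 14.0 cmH2O.
C = Vt / 14.0 = 445 / 14.0 = 31.786 mL/cmH2O.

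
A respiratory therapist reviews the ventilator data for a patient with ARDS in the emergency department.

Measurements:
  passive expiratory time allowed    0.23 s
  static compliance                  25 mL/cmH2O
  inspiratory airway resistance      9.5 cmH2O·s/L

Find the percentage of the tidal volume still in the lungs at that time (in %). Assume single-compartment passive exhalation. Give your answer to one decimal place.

τ = R × C = 9.5 × 25 mL/cmH2O = 9.5 × 0.025 L/cmH2O = 0.2375 s.
Passive exhalation: V(t)/V₀ = e^(−t/τ) = e^(−0.23/0.2375) = 0.3797.
Fraction remaining = 0.3797 → 37.97%.

38.0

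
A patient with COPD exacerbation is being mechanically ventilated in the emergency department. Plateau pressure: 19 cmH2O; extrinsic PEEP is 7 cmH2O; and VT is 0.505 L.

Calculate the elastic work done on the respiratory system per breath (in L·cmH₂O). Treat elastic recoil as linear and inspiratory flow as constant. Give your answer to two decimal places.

3.03

Elastic work ≈ ½ × (Pplat − PEEP) × Vt = 0.5 × (19 − 7) × 0.505 L = 0.5 × 12.0 × 0.505 = 3.03 L·cmH2O.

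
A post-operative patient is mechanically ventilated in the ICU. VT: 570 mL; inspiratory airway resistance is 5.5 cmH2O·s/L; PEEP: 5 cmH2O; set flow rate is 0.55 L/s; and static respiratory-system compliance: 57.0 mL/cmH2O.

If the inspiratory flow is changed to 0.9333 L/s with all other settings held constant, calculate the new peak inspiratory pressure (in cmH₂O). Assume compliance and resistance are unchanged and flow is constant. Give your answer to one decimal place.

20.1

PIP = Vt/C + R·V̇ + PEEP (constant-flow equation of motion).
Only the resistive term changes: ΔPIP = R × ΔV̇ = 5.5 × (0.9333 − 0.55) = 5.5 × 0.3833 = 2.108 cmH2O.
Original PIP = 570/57.0 + 5.5×0.55 + 5 = 18.025 cmH2O; new PIP = 18.025 + (2.108) = 20.133 cmH2O.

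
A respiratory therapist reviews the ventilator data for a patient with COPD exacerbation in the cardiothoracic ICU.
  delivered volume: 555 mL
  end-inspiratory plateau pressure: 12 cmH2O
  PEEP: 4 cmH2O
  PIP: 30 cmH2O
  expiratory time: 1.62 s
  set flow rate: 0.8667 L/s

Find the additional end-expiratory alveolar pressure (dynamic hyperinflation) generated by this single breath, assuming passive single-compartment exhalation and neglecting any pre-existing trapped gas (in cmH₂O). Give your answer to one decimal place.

R = (PIP − Pplat)/V̇ = (30 − 12) / 0.8667 = 18.0/0.8667 = 20.768 cmH2O·s/L.
C = Vt/(Pplat − PEEP) = 555.0 / (12 − 4) = 555.0/8.0 = 69.375 mL/cmH2O.
τ = R × C = 20.768 × 0.06938 L/cmH2O = 1.441 s.
Fraction remaining = e^(−Te/τ) = e^(−1.62/1.441) = 0.3249; trapped volume = 555.0 × 0.3249 = 180.32 mL.
Additional alveolar pressure from trapping ≈ V_trapped / C = 180.32 / 69.375 = 2.599 cmH2O.

2.6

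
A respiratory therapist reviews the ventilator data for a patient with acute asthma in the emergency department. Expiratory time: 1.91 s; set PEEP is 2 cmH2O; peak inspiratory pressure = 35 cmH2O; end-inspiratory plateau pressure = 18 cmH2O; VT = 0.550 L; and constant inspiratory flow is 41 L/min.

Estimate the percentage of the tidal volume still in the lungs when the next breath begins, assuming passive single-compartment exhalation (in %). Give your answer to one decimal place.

10.7

Flow: 41 L/min ÷ 60 = 0.6833 L/s.
R = (PIP − Pplat)/V̇ = (35 − 18) / 0.6833 = 17.0/0.6833 = 24.879 cmH2O·s/L.
C = Vt/(Pplat − PEEP) = 550.0 / (18 − 2) = 550.0/16.0 = 34.375 mL/cmH2O.
τ = R × C = 24.879 × 0.03438 L/cmH2O = 0.8553 s.
Fraction remaining at end-expiration = e^(−Te/τ) = e^(−1.91/0.8553) = 0.1072 → 10.72%.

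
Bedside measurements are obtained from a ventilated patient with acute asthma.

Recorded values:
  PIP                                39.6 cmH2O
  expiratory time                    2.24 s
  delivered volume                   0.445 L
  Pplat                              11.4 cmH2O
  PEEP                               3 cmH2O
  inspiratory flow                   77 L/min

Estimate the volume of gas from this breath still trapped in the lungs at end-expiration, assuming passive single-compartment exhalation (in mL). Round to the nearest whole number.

65

Flow: 77 L/min ÷ 60 = 1.2833 L/s.
R = (PIP − Pplat)/V̇ = (39.6 − 11.4) / 1.2833 = 28.2/1.2833 = 21.975 cmH2O·s/L.
C = Vt/(Pplat − PEEP) = 445.0 / (11.4 − 3) = 445.0/8.4 = 52.976 mL/cmH2O.
τ = R × C = 21.975 × 0.05298 L/cmH2O = 1.164 s.
Fraction remaining = e^(−Te/τ) = e^(−2.24/1.164) = 0.146.
Trapped volume = 445.0 × 0.146 = 64.97 mL.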